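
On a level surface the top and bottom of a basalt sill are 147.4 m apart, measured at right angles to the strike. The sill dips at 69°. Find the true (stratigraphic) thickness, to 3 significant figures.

138 m

True thickness t = w · sin(dip) = 147.4 × sin 69°
t = 147.4 × 0.9336 = 137.610 m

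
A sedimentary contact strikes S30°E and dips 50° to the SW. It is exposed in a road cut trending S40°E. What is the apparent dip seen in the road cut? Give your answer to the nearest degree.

Angle between strike (S30°E) and section (S40°E): β = 10°.
tan α = tan 50° × sin 10° = 1.1918 × 0.1736 = 0.2069
apparent dip = arctan 0.2069 = 11.69°

12°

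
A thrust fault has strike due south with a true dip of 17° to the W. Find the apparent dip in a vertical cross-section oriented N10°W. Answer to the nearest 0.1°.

3.0°

Angle between strike (due south) and section (N10°W): β = 10°.
tan α = tan 17° × sin 10° = 0.3057 × 0.1736 = 0.0531
apparent dip = arctan 0.0531 = 3.04°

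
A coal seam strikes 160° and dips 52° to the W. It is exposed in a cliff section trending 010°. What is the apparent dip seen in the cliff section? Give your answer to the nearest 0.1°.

32.6°

The section lies 30° from the strike.
tan α = tan 52° × sin 30° = 1.2799 × 0.5000 = 0.6400
α = arctan(0.6400) = 32.62°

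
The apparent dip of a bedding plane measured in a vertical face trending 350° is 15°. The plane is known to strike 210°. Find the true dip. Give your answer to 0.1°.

β = acute angle between strike 210° and section 350° = 40°.
tan δ = tan α / sin β = tan 15° / sin 40° = 0.2679 / 0.6428 = 0.4169
δ = arctan(0.4169) = 22.63°

22.6°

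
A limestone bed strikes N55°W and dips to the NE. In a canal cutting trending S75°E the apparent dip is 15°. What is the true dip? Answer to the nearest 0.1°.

38.1°

β = acute angle between strike N55°W and section S75°E = 20°.
tan(true dip) = tan 15° / sin 20° = 0.7834
δ = arctan(0.7834) = 38.08°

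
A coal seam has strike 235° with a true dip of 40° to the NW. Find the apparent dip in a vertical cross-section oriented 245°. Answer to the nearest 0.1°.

8.3°

Angle between strike (235°) and section (245°): β = 10°.
tan α = tan 40° × sin 10° = 0.8391 × 0.1736 = 0.1457
α = arctan(0.1457) = 8.29°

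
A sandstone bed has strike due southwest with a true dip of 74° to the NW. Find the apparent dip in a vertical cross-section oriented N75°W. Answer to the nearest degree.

The strike is due southwest and the section trends N75°W; the acute angle between them is β = 60°.
tan(apparent dip) = tan 74° · sin 60° = 3.0202
apparent dip = arctan 3.0202 = 71.68°

72°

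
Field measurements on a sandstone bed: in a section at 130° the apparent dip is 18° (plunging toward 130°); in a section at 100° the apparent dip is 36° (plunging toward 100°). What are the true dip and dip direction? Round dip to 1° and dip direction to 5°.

true dip 43°, dip direction 060°

Each apparent-dip line lies in the plane. As unit vectors (x east, y north, z up), v₁ plunges 18°→130° and v₂ plunges 36°→100°.
n = v₁ × v₂ = (0.316, 0.182, 0.385) (taken with n_z > 0).
True dip = arccos(n_z / |n|) = arccos(0.7258) = 43.5°.
Dip direction = azimuth of (n_x, n_y) = atan2(0.316, 0.182) = 60°.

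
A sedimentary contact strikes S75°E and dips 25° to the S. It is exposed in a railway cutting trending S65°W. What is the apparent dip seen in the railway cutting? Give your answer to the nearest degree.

17°

The strike is S75°E and the section trends S65°W; the acute angle between them is β = 40°.
tan α = tan 25° × sin 40° = 0.4663 × 0.6428 = 0.2997
apparent dip = arctan 0.2997 = 16.69°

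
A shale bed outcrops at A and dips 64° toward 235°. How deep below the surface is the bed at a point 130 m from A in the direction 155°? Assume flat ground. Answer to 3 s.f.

The hole lies 80° from the dip direction, so the down-dip offset is 130 × cos 80° = 22.57 m.
Depth = down-dip offset × tan(dip) = 22.57 × tan 64° = 22.57 × 2.0503
Depth = 46.28 m

46.3 m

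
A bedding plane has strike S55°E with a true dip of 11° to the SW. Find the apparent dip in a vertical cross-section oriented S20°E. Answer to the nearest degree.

The section lies 35° from the strike.
tan(apparent dip) = tan 11° · sin 35° = 0.1115
apparent dip = arctan 0.1115 = 6.36°

6°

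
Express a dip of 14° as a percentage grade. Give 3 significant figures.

grade % = 100 × tan 14° = 100 × 0.2493

24.9%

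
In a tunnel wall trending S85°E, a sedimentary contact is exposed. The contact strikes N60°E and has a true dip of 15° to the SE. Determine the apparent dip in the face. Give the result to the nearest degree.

The strike is N60°E and the section trends S85°E; the acute angle between them is β = 35°.
tan α = tan 15° × sin 35° = 0.2679 × 0.5736 = 0.1537
apparent dip = arctan 0.1537 = 8.74°

9°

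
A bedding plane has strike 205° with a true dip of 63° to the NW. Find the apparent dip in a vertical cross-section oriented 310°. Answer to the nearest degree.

62°

Angle between strike (205°) and section (310°): β = 75°.
tan(apparent dip) = tan 63° · sin 75° = 1.8957
apparent dip = arctan 1.8957 = 62.19°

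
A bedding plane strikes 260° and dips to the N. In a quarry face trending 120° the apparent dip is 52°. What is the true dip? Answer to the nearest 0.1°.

63.3°

β = acute angle between strike 260° and section 120° = 40°.
tan(true dip) = tan 52° / sin 40° = 1.9912
δ = arctan(1.9912) = 63.33°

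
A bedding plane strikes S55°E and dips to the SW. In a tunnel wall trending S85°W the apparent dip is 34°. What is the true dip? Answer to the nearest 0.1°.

β = acute angle between strike S55°E and section S85°W = 40°.
tan(true dip) = tan 34° / sin 40° = 1.0493
δ = arctan(1.0493) = 46.38°

46.4°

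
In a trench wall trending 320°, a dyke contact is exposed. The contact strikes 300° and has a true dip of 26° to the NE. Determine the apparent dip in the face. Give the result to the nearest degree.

The strike is 300° and the section trends 320°; the acute angle between them is β = 20°.
tan(apparent dip) = tan 26° · sin 20° = 0.1668
α = arctan(0.1668) = 9.47°

9°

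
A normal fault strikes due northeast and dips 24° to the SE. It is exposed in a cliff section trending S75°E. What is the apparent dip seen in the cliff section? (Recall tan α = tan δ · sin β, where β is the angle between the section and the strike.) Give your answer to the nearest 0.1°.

21.1°

The section lies 60° from the strike.
tan(apparent dip) = tan 24° · sin 60° = 0.3856
apparent dip = arctan 0.3856 = 21.09°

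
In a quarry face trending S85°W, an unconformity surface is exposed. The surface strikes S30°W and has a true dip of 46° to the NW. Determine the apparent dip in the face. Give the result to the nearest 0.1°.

The section lies 55° from the strike.
tan(apparent dip) = tan 46° · sin 55° = 0.8483
α = arctan(0.8483) = 40.31°

40.3°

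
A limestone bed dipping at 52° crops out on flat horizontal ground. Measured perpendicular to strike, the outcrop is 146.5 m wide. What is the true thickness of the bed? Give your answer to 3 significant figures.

115 m

True thickness t = w · sin(dip) = 146.5 × sin 52°
t = 146.5 × 0.7880 = 115.444 m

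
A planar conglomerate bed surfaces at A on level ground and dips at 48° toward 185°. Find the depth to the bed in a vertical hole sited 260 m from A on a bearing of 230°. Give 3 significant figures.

The hole lies 45° from the dip direction, so the down-dip offset is 260 × cos 45° = 183.85 m.
Depth = down-dip offset × tan(dip) = 183.85 × tan 48° = 183.85 × 1.1106
Depth = 204.18 m

204 m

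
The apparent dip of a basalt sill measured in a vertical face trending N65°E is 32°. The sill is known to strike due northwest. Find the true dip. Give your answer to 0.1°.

The section is 70° from the strike.
tan δ = tan α / sin β = tan 32° / sin 70° = 0.6249 / 0.9397 = 0.6650
true dip = arctan 0.6650 = 33.62°

33.6°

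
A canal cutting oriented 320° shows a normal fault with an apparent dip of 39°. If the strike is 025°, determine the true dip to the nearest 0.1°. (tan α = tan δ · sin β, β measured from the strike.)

41.8°

β = acute angle between strike 025° and section 320° = 65°.
tan δ = tan α / sin β = tan 39° / sin 65° = 0.8098 / 0.9063 = 0.8935
true dip = arctan 0.8935 = 41.78°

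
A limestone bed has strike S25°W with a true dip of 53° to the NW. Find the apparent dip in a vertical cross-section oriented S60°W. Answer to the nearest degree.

The section lies 35° from the strike.
tan α = tan 53° × sin 35° = 1.3270 × 0.5736 = 0.7612
apparent dip = arctan 0.7612 = 37.28°

37°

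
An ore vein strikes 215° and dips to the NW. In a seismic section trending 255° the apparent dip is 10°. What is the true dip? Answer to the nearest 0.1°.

15.3°

The section is 40° from the strike.
tan(true dip) = tan 10° / sin 40° = 0.2743
δ = arctan(0.2743) = 15.34°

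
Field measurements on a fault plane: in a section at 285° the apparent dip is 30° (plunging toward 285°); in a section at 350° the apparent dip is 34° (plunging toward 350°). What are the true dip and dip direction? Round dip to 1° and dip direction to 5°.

Represent each trace as a vector plunging at its apparent dip toward its trend (east-north-up frame): v₁ = (-0.837, 0.224, -0.500), v₂ = (-0.144, 0.816, -0.559).
Cross product v₁ × v₂ gives the pole to the plane: n ∝ (-0.283, 0.396, 0.651).
Dip δ = arctan(|n_h|/n_z) = arctan(0.486/0.651) = 36.8°.
Dip direction = atan2(-0.283, 0.396) = 324° (azimuth of n's horizontal projection).

true dip 37°, dip direction 325°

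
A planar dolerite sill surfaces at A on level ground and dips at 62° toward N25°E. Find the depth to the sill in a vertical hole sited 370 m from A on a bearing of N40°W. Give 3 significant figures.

The hole lies 65° from the dip direction, so the down-dip offset is 370 × cos 65° = 156.37 m.
Depth = down-dip offset × tan(dip) = 156.37 × tan 62° = 156.37 × 1.8807
Depth = 294.09 m

294 m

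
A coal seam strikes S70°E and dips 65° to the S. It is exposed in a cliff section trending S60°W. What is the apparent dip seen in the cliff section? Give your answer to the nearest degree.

59°

Angle between strike (S70°E) and section (S60°W): β = 50°.
tan(apparent dip) = tan 65° · sin 50° = 1.6428
apparent dip = arctan 1.6428 = 58.67°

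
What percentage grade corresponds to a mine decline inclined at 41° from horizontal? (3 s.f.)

grade % = 100 × tan 41° = 100 × 0.8693

86.9%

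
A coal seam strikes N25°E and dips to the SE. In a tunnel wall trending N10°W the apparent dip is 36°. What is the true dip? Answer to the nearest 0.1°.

51.7°

The section is 35° from the strike.
tan δ = tan α / sin β = tan 36° / sin 35° = 0.7265 / 0.5736 = 1.2667
true dip = arctan 1.2667 = 51.71°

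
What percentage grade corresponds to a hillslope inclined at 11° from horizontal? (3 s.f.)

grade % = 100 × tan 11° = 100 × 0.1944

19.4%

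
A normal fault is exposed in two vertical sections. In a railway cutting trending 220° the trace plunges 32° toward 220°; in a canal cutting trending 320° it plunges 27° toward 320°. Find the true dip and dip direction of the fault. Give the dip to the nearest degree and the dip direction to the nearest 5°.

true dip 42°, dip direction 265°

The two traces are lines in the plane: v₁ = (sin 220°·cos 32°, cos 220°·cos 32°, −sin 32°), v₂ = (sin 320°·cos 27°, cos 320°·cos 27°, −sin 27°).
Cross product v₁ × v₂ gives the pole to the plane: n ∝ (-0.657, -0.056, 0.744).
True dip = arccos(n_z / |n|) = arccos(0.7486) = 41.5°.
Dip direction = azimuth of (n_x, n_y) = atan2(-0.657, -0.056) = 265°.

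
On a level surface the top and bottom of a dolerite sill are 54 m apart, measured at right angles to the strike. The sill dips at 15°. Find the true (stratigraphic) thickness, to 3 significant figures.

True thickness t = w · sin(dip) = 54 × sin 15°
t = 54 × 0.2588 = 13.976 m

14.0 m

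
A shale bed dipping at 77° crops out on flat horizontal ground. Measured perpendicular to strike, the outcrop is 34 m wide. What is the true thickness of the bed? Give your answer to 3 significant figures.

True thickness t = w · sin(dip) = 34 × sin 77°
t = 34 × 0.9744 = 33.129 m

33.1 m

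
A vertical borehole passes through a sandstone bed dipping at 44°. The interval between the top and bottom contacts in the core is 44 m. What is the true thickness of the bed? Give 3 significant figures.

31.7 m

True thickness t = h · cos(dip) = 44 × cos 44°
t = 44 × 0.7193 = 31.651 m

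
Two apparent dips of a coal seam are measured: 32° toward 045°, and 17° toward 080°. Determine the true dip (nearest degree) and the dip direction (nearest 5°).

true dip 36°, dip direction 015°

Each apparent-dip line lies in the plane. As unit vectors (x east, y north, z up), v₁ plunges 32°→045° and v₂ plunges 17°→080°.
n = v₁ × v₂ = (0.087, 0.324, 0.465) (taken with n_z > 0).
tan δ = √(n_x²+n_y²)/n_z = 0.335/0.465, so δ = 35.8°.
Dip direction = atan2(0.087, 0.324) = 15° (azimuth of n's horizontal projection).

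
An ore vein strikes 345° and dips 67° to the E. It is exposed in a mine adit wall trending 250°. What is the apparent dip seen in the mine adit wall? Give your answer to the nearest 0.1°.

Angle between strike (345°) and section (250°): β = 85°.
tan(apparent dip) = tan 67° · sin 85° = 2.3469
α = arctan(2.3469) = 66.92°

66.9°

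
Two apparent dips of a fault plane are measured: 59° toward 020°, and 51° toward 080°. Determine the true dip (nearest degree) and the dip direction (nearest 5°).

Represent each trace as a vector plunging at its apparent dip toward its trend (east-north-up frame): v₁ = (0.176, 0.484, -0.857), v₂ = (0.620, 0.109, -0.777).
n = v₁ × v₂ = (0.282, 0.394, 0.281) (taken with n_z > 0).
tan δ = √(n_x²+n_y²)/n_z = 0.485/0.281, so δ = 59.9°.
The horizontal component of n points toward azimuth atan2(n_x, n_y) = 36°, the dip direction.

true dip 60°, dip direction 035°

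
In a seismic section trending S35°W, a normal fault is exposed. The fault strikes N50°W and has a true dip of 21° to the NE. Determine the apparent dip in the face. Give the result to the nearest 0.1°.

Angle between strike (N50°W) and section (S35°W): β = 85°.
tan α = tan 21° × sin 85° = 0.3839 × 0.9962 = 0.3824
α = arctan(0.3824) = 20.93°

20.9°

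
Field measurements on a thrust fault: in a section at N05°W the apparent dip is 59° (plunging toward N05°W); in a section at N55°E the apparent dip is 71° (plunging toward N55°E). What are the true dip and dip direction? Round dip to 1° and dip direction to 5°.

true dip 71°, dip direction 050°

The two traces are lines in the plane: v₁ = (sin 355°·cos 59°, cos 355°·cos 59°, −sin 59°), v₂ = (sin 55°·cos 71°, cos 55°·cos 71°, −sin 71°).
n = v₁ × v₂ = (0.325, 0.271, 0.145) (taken with n_z > 0).
True dip = arccos(n_z / |n|) = arccos(0.3245) = 71.1°.
Dip direction = atan2(0.325, 0.271) = 50° (azimuth of n's horizontal projection).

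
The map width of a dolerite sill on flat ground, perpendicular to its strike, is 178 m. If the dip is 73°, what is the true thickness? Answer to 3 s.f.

170 m

True thickness t = w · sin(dip) = 178 × sin 73°
t = 178 × 0.9563 = 170.222 m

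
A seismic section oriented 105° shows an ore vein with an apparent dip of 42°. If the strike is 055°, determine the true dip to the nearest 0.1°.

The section is 50° from the strike.
tan δ = tan α / sin β = tan 42° / sin 50° = 0.9004 / 0.7660 = 1.1754
true dip = arctan 1.1754 = 49.61°

49.6°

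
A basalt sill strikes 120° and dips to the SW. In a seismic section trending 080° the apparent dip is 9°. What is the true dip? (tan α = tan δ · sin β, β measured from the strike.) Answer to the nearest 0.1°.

The section is 40° from the strike.
tan(true dip) = tan 9° / sin 40° = 0.2464
δ = arctan(0.2464) = 13.84°

13.8°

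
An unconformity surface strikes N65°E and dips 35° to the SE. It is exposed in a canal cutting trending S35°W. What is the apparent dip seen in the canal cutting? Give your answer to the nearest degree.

19°

The section lies 30° from the strike.
tan α = tan 35° × sin 30° = 0.7002 × 0.5000 = 0.3501
α = arctan(0.3501) = 19.30°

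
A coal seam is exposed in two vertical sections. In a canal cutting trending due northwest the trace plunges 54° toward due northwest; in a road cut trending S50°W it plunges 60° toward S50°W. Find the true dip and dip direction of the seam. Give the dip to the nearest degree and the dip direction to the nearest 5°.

true dip 65°, dip direction 265°

Each apparent-dip line lies in the plane. As unit vectors (x east, y north, z up), v₁ plunges 54°→due northwest and v₂ plunges 60°→S50°W.
n = v₁ × v₂ = (-0.620, -0.050, 0.293) (taken with n_z > 0).
True dip = arccos(n_z / |n|) = arccos(0.4259) = 64.8°.
Dip direction = azimuth of (n_x, n_y) = atan2(-0.620, -0.050) = 265°.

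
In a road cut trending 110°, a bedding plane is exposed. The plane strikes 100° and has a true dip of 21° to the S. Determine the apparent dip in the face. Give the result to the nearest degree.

4°

Angle between strike (100°) and section (110°): β = 10°.
tan(apparent dip) = tan 21° · sin 10° = 0.0667
apparent dip = arctan 0.0667 = 3.81°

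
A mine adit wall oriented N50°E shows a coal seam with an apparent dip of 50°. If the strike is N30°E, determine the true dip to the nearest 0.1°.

74.0°

The section is 20° from the strike.
tan δ = tan α / sin β = tan 50° / sin 20° = 1.1918 / 0.3420 = 3.4845
δ = arctan(3.4845) = 73.99°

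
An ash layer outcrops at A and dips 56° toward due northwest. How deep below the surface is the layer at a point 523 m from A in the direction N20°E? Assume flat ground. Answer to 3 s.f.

328 m

The hole lies 65° from the dip direction, so the down-dip offset is 523 × cos 65° = 221.03 m.
Depth = down-dip offset × tan(dip) = 221.03 × tan 56° = 221.03 × 1.4826
Depth = 327.69 m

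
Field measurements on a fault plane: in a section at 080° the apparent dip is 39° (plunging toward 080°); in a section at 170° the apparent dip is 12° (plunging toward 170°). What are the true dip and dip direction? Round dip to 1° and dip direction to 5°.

The two traces are lines in the plane: v₁ = (sin 80°·cos 39°, cos 80°·cos 39°, −sin 39°), v₂ = (sin 170°·cos 12°, cos 170°·cos 12°, −sin 12°).
Cross product v₁ × v₂ gives the pole to the plane: n ∝ (0.634, -0.052, 0.760).
Dip δ = arctan(|n_h|/n_z) = arctan(0.636/0.760) = 39.9°.
The horizontal component of n points toward azimuth atan2(n_x, n_y) = 95°, the dip direction.

true dip 40°, dip direction 095°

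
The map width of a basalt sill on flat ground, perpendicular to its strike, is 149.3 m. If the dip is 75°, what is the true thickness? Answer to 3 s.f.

144 m

True thickness t = w · sin(dip) = 149.3 × sin 75°
t = 149.3 × 0.9659 = 144.213 m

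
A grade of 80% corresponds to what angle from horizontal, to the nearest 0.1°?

38.7°

tan θ = 80/100 = 0.8000
θ = arctan(0.8000) = 38.66°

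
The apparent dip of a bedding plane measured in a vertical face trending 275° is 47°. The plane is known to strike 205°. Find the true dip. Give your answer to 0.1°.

48.8°

The section is 70° from the strike.
tan δ = tan α / sin β = tan 47° / sin 70° = 1.0724 / 0.9397 = 1.1412
δ = arctan(1.1412) = 48.77°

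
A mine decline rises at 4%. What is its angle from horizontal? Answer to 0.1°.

tan θ = 4/100 = 0.0400
θ = arctan(0.0400) = 2.29°

2.3°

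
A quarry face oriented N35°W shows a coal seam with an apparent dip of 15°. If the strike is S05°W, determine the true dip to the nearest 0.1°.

The section is 40° from the strike.
tan(true dip) = tan 15° / sin 40° = 0.4169
true dip = arctan 0.4169 = 22.63°

22.6°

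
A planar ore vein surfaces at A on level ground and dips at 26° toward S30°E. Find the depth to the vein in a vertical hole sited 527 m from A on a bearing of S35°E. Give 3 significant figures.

256 m

The hole lies 5° from the dip direction, so the down-dip offset is 527 × cos 5° = 524.99 m.
Depth = down-dip offset × tan(dip) = 524.99 × tan 26° = 524.99 × 0.4877
Depth = 256.06 m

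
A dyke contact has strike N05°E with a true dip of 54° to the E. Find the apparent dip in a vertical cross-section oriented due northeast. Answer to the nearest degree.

The strike is N05°E and the section trends due northeast; the acute angle between them is β = 40°.
tan α = tan 54° × sin 40° = 1.3764 × 0.6428 = 0.8847
α = arctan(0.8847) = 41.50°

41°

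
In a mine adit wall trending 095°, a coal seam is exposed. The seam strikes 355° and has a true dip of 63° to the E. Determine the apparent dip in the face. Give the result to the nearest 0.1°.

The strike is 355° and the section trends 095°; the acute angle between them is β = 80°.
tan(apparent dip) = tan 63° · sin 80° = 1.9328
apparent dip = arctan 1.9328 = 62.64°

62.6°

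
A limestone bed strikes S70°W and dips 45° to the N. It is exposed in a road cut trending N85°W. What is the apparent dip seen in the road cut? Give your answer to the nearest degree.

The strike is S70°W and the section trends N85°W; the acute angle between them is β = 25°.
tan(apparent dip) = tan 45° · sin 25° = 0.4226
α = arctan(0.4226) = 22.91°

23°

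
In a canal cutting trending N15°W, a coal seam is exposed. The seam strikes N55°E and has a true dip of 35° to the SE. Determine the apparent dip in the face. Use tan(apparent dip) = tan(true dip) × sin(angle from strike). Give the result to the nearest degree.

33°

The strike is N55°E and the section trends N15°W; the acute angle between them is β = 70°.
tan(apparent dip) = tan 35° · sin 70° = 0.6580
apparent dip = arctan 0.6580 = 33.34°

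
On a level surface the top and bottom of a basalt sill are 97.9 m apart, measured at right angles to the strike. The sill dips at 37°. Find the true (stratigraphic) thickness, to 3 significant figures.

58.9 m

True thickness t = w · sin(dip) = 97.9 × sin 37°
t = 97.9 × 0.6018 = 58.918 m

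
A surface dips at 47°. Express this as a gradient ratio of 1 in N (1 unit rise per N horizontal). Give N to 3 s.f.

1 in 0.933

1 : N means tan θ = 1/N, so N = 1/tan 47° = 1/1.0724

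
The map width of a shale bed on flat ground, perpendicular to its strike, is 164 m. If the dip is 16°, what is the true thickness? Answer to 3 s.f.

True thickness t = w · sin(dip) = 164 × sin 16°
t = 164 × 0.2756 = 45.205 m

45.2 m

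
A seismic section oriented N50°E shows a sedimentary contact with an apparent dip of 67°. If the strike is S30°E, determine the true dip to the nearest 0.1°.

67.3°

The section is 80° from the strike.
tan(true dip) = tan 67° / sin 80° = 2.3922
δ = arctan(2.3922) = 67.31°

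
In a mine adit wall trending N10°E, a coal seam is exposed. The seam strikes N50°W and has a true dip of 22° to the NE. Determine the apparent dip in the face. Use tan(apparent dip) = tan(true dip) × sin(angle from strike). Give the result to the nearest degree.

19°

The section lies 60° from the strike.
tan α = tan 22° × sin 60° = 0.4040 × 0.8660 = 0.3499
α = arctan(0.3499) = 19.28°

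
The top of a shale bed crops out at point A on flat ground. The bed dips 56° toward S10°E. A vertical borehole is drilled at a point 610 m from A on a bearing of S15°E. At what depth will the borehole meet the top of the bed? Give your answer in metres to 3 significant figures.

The hole lies 5° from the dip direction, so the down-dip offset is 610 × cos 5° = 607.68 m.
Depth = down-dip offset × tan(dip) = 607.68 × tan 56° = 607.68 × 1.4826
Depth = 900.92 m

901 m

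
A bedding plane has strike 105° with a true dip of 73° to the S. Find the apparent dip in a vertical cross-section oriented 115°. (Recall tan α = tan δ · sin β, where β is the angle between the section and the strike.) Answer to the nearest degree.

30°

The strike is 105° and the section trends 115°; the acute angle between them is β = 10°.
tan(apparent dip) = tan 73° · sin 10° = 0.5680
apparent dip = arctan 0.5680 = 29.60°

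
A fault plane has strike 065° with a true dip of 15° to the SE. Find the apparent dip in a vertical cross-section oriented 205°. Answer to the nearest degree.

The strike is 065° and the section trends 205°; the acute angle between them is β = 40°.
tan(apparent dip) = tan 15° · sin 40° = 0.1722
apparent dip = arctan 0.1722 = 9.77°

10°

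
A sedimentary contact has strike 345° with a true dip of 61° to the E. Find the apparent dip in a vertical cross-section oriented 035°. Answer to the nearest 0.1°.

The section lies 50° from the strike.
tan α = tan 61° × sin 50° = 1.8040 × 0.7660 = 1.3820
apparent dip = arctan 1.3820 = 54.11°

54.1°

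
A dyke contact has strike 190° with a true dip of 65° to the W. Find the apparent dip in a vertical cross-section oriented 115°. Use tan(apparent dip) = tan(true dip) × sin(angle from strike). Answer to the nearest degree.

Angle between strike (190°) and section (115°): β = 75°.
tan(apparent dip) = tan 65° · sin 75° = 2.0714
apparent dip = arctan 2.0714 = 64.23°

64°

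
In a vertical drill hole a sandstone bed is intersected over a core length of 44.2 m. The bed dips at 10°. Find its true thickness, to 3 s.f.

True thickness t = h · cos(dip) = 44.2 × cos 10°
t = 44.2 × 0.9848 = 43.529 m

43.5 m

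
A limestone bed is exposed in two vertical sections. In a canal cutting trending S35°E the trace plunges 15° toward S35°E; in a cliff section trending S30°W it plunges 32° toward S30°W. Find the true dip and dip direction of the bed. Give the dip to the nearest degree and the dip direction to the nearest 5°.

true dip 32°, dip direction 210°

The two traces are lines in the plane: v₁ = (sin 145°·cos 15°, cos 145°·cos 15°, −sin 15°), v₂ = (sin 210°·cos 32°, cos 210°·cos 32°, −sin 32°).
n = v₁ × v₂ = (-0.229, -0.403, 0.742) (taken with n_z > 0).
True dip = arccos(n_z / |n|) = arccos(0.8480) = 32.0°.
Dip direction = azimuth of (n_x, n_y) = atan2(-0.229, -0.403) = 210°.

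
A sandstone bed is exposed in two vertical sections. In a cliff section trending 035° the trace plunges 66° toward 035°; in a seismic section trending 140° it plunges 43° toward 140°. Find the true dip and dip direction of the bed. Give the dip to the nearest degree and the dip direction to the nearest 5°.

Represent each trace as a vector plunging at its apparent dip toward its trend (east-north-up frame): v₁ = (0.233, 0.333, -0.914), v₂ = (0.470, -0.560, -0.682).
Cross product v₁ × v₂ gives the pole to the plane: n ∝ (0.739, 0.270, 0.287).
Dip δ = arctan(|n_h|/n_z) = arctan(0.787/0.287) = 69.9°.
The horizontal component of n points toward azimuth atan2(n_x, n_y) = 70°, the dip direction.

true dip 70°, dip direction 070°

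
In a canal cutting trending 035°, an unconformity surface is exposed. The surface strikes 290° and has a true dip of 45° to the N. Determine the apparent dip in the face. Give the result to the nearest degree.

44°

The section lies 75° from the strike.
tan(apparent dip) = tan 45° · sin 75° = 0.9659
apparent dip = arctan 0.9659 = 44.01°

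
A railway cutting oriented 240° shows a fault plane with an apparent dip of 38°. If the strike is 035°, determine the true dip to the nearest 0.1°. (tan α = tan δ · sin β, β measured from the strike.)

61.6°

β = acute angle between strike 035° and section 240° = 25°.
tan δ = tan α / sin β = tan 38° / sin 25° = 0.7813 / 0.4226 = 1.8487
δ = arctan(1.8487) = 61.59°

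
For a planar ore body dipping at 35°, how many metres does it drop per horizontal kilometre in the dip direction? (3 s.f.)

drop per km = 1000 × tan 35° = 1000 × 0.7002

700 m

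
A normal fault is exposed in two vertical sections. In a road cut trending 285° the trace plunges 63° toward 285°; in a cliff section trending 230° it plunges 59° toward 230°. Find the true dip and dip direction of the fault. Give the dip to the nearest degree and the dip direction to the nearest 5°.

Represent each trace as a vector plunging at its apparent dip toward its trend (east-north-up frame): v₁ = (-0.439, 0.118, -0.891), v₂ = (-0.395, -0.331, -0.857).
n = v₁ × v₂ = (-0.396, -0.024, 0.192) (taken with n_z > 0).
True dip = arccos(n_z / |n|) = arccos(0.4350) = 64.2°.
Dip direction = azimuth of (n_x, n_y) = atan2(-0.396, -0.024) = 266°.

true dip 64°, dip direction 265°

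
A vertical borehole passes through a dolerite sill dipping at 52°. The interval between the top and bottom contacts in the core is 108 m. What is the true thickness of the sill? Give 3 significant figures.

66.5 m

True thickness t = h · cos(dip) = 108 × cos 52°
t = 108 × 0.6157 = 66.491 m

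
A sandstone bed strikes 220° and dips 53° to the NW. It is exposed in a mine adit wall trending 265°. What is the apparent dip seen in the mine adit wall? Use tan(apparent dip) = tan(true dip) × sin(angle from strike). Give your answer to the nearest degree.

Angle between strike (220°) and section (265°): β = 45°.
tan α = tan 53° × sin 45° = 1.3270 × 0.7071 = 0.9384
α = arctan(0.9384) = 43.18°

43°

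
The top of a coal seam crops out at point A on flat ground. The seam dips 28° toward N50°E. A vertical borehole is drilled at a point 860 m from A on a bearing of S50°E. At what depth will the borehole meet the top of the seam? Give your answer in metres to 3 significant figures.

The hole lies 80° from the dip direction, so the down-dip offset is 860 × cos 80° = 149.34 m.
Depth = down-dip offset × tan(dip) = 149.34 × tan 28° = 149.34 × 0.5317
Depth = 79.40 m

79.4 m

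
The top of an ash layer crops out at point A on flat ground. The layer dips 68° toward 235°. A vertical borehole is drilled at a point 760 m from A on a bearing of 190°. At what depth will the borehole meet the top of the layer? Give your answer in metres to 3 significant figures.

1330 m

The hole lies 45° from the dip direction, so the down-dip offset is 760 × cos 45° = 537.40 m.
Depth = down-dip offset × tan(dip) = 537.40 × tan 68° = 537.40 × 2.4751
Depth = 1330.11 m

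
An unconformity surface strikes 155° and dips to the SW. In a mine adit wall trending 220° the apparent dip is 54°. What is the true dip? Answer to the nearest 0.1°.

56.6°

β = acute angle between strike 155° and section 220° = 65°.
tan δ = tan α / sin β = tan 54° / sin 65° = 1.3764 / 0.9063 = 1.5187
true dip = arctan 1.5187 = 56.64°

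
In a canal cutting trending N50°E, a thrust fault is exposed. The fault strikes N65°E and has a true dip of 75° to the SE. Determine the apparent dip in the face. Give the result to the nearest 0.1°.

44.0°

Angle between strike (N65°E) and section (N50°E): β = 15°.
tan α = tan 75° × sin 15° = 3.7321 × 0.2588 = 0.9659
α = arctan(0.9659) = 44.01°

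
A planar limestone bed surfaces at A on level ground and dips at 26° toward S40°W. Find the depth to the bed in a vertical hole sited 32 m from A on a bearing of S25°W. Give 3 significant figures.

15.1 m

The hole lies 15° from the dip direction, so the down-dip offset is 32 × cos 15° = 30.91 m.
Depth = down-dip offset × tan(dip) = 30.91 × tan 26° = 30.91 × 0.4877
Depth = 15.08 m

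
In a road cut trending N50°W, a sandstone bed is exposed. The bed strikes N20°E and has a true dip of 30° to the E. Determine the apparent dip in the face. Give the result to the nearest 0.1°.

28.5°

The section lies 70° from the strike.
tan α = tan 30° × sin 70° = 0.5774 × 0.9397 = 0.5425
apparent dip = arctan 0.5425 = 28.48°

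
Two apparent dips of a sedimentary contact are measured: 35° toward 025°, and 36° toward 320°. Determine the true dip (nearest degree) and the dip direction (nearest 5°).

Each apparent-dip line lies in the plane. As unit vectors (x east, y north, z up), v₁ plunges 35°→025° and v₂ plunges 36°→320°.
n = v₁ × v₂ = (-0.081, 0.502, 0.601) (taken with n_z > 0).
tan δ = √(n_x²+n_y²)/n_z = 0.508/0.601, so δ = 40.2°.
Dip direction = atan2(-0.081, 0.502) = 351° (azimuth of n's horizontal projection).

true dip 40°, dip direction 350°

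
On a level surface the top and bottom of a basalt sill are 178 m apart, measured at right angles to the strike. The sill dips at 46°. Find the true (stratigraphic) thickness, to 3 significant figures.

True thickness t = w · sin(dip) = 178 × sin 46°
t = 178 × 0.7193 = 128.042 m

128 m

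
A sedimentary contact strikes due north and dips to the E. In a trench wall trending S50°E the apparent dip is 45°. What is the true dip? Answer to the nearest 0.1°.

52.5°

The section is 50° from the strike.
tan(true dip) = tan 45° / sin 50° = 1.3054
δ = arctan(1.3054) = 52.55°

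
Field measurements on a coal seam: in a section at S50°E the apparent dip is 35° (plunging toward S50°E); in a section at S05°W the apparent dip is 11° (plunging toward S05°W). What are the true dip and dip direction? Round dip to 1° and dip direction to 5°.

true dip 37°, dip direction 110°

Represent each trace as a vector plunging at its apparent dip toward its trend (east-north-up frame): v₁ = (0.628, -0.527, -0.574), v₂ = (-0.086, -0.978, -0.191).
Cross product v₁ × v₂ gives the pole to the plane: n ∝ (0.460, -0.169, 0.659).
tan δ = √(n_x²+n_y²)/n_z = 0.490/0.659, so δ = 36.7°.
Dip direction = atan2(0.460, -0.169) = 110° (azimuth of n's horizontal projection).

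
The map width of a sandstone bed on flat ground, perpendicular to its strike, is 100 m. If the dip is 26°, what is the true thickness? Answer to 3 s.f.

43.8 m

True thickness t = w · sin(dip) = 100 × sin 26°
t = 100 × 0.4384 = 43.837 m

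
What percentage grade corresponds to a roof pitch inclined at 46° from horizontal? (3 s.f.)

grade % = 100 × tan 46° = 100 × 1.0355

104%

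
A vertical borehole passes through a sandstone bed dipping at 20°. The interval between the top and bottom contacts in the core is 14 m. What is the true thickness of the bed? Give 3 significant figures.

13.2 m

True thickness t = h · cos(dip) = 14 × cos 20°
t = 14 × 0.9397 = 13.156 m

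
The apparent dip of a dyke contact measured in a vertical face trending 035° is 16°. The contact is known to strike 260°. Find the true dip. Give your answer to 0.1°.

22.1°

β = acute angle between strike 260° and section 035° = 45°.
tan δ = tan α / sin β = tan 16° / sin 45° = 0.2867 / 0.7071 = 0.4055
δ = arctan(0.4055) = 22.07°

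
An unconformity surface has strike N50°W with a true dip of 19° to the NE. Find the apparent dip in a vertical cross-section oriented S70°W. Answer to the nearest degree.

Angle between strike (N50°W) and section (S70°W): β = 60°.
tan(apparent dip) = tan 19° · sin 60° = 0.2982
α = arctan(0.2982) = 16.60°

17°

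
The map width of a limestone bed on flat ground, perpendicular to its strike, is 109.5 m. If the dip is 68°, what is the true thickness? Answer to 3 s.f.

102 m

True thickness t = w · sin(dip) = 109.5 × sin 68°
t = 109.5 × 0.9272 = 101.527 m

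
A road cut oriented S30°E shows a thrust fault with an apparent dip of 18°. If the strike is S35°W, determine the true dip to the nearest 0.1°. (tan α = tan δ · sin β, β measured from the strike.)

19.7°

β = acute angle between strike S35°W and section S30°E = 65°.
tan δ = tan α / sin β = tan 18° / sin 65° = 0.3249 / 0.9063 = 0.3585
δ = arctan(0.3585) = 19.72°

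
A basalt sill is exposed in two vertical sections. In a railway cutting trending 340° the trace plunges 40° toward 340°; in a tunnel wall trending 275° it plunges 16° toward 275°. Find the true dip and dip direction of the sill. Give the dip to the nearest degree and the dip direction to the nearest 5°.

Each apparent-dip line lies in the plane. As unit vectors (x east, y north, z up), v₁ plunges 40°→340° and v₂ plunges 16°→275°.
The plane normal is n = v₁ × v₂ ∝ (-0.145, 0.543, 0.667).
tan δ = √(n_x²+n_y²)/n_z = 0.562/0.667, so δ = 40.1°.
Dip direction = atan2(-0.145, 0.543) = 345° (azimuth of n's horizontal projection).

true dip 40°, dip direction 345°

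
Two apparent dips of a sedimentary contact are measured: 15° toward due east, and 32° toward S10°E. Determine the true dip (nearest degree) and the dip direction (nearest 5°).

Each apparent-dip line lies in the plane. As unit vectors (x east, y north, z up), v₁ plunges 15°→due east and v₂ plunges 32°→S10°E.
Cross product v₁ × v₂ gives the pole to the plane: n ∝ (0.216, -0.474, 0.807).
tan δ = √(n_x²+n_y²)/n_z = 0.521/0.807, so δ = 32.8°.
Dip direction = atan2(0.216, -0.474) = 155° (azimuth of n's horizontal projection).

true dip 33°, dip direction 155°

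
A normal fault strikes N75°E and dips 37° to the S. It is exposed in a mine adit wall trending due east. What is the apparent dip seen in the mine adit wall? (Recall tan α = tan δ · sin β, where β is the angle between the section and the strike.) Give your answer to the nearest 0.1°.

11.0°

The section lies 15° from the strike.
tan(apparent dip) = tan 37° · sin 15° = 0.1950
α = arctan(0.1950) = 11.04°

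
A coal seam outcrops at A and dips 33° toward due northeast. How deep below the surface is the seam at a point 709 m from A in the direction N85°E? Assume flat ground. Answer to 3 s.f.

The hole lies 40° from the dip direction, so the down-dip offset is 709 × cos 40° = 543.13 m.
Depth = down-dip offset × tan(dip) = 543.13 × tan 33° = 543.13 × 0.6494
Depth = 352.71 m

353 m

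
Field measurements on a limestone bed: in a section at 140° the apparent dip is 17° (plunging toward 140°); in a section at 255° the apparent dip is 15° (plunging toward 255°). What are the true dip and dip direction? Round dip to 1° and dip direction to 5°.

true dip 28°, dip direction 195°

The two traces are lines in the plane: v₁ = (sin 140°·cos 17°, cos 140°·cos 17°, −sin 17°), v₂ = (sin 255°·cos 15°, cos 255°·cos 15°, −sin 15°).
n = v₁ × v₂ = (-0.117, -0.432, 0.837) (taken with n_z > 0).
Dip δ = arctan(|n_h|/n_z) = arctan(0.447/0.837) = 28.1°.
The horizontal component of n points toward azimuth atan2(n_x, n_y) = 195°, the dip direction.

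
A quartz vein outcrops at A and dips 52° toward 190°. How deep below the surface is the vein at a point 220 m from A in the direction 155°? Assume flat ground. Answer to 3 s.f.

The hole lies 35° from the dip direction, so the down-dip offset is 220 × cos 35° = 180.21 m.
Depth = down-dip offset × tan(dip) = 180.21 × tan 52° = 180.21 × 1.2799
Depth = 230.66 m

231 m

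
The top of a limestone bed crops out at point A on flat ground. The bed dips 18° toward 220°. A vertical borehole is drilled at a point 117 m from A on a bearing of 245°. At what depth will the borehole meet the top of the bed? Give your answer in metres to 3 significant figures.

The hole lies 25° from the dip direction, so the down-dip offset is 117 × cos 25° = 106.04 m.
Depth = down-dip offset × tan(dip) = 106.04 × tan 18° = 106.04 × 0.3249
Depth = 34.45 m

34.5 m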